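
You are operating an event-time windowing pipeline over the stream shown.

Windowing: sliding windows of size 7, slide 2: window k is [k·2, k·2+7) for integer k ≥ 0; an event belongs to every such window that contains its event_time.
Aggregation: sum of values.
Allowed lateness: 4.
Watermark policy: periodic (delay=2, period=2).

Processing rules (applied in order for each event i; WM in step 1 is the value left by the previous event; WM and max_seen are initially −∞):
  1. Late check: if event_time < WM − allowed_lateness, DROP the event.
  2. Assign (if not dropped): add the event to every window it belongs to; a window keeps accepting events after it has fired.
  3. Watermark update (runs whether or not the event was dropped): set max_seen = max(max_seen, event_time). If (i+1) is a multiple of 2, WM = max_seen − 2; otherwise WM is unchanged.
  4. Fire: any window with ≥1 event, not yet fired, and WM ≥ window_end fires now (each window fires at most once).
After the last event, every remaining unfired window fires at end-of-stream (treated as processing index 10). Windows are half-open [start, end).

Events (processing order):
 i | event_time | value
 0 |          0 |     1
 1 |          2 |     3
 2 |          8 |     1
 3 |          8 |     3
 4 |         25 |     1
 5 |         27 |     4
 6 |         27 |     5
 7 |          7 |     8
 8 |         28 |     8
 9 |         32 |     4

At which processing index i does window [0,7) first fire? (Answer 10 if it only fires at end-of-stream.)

i=0 t=0 v=1: → [0,7); WM=−∞
i=1 t=2 v=3: → [2,9),[0,7); WM=0
i=2 t=8 v=1: → [8,15),[6,13),[4,11),[2,9); WM=0
i=3 t=8 v=3: → [8,15),[6,13),[4,11),[2,9); WM=6
i=4 t=25 v=1: → [24,31),[22,29),[20,27); WM=6
i=5 t=27 v=4: → [26,33),[24,31),[22,29); WM=25; [0,7) fires=4 [2,9) fires=7 [4,11) fires=4 [6,13) fires=4 [8,15) fires=4
i=6 t=27 v=5: → [26,33),[24,31),[22,29); WM=25
i=7 t=7 v=8: DROP (t<25-4); WM=25
i=8 t=28 v=8: → [28,35),[26,33),[24,31),[22,29); WM=25
i=9 t=32 v=4: → [32,39),[30,37),[28,35),[26,33); WM=30; [20,27) fires=1 [22,29) fires=18

5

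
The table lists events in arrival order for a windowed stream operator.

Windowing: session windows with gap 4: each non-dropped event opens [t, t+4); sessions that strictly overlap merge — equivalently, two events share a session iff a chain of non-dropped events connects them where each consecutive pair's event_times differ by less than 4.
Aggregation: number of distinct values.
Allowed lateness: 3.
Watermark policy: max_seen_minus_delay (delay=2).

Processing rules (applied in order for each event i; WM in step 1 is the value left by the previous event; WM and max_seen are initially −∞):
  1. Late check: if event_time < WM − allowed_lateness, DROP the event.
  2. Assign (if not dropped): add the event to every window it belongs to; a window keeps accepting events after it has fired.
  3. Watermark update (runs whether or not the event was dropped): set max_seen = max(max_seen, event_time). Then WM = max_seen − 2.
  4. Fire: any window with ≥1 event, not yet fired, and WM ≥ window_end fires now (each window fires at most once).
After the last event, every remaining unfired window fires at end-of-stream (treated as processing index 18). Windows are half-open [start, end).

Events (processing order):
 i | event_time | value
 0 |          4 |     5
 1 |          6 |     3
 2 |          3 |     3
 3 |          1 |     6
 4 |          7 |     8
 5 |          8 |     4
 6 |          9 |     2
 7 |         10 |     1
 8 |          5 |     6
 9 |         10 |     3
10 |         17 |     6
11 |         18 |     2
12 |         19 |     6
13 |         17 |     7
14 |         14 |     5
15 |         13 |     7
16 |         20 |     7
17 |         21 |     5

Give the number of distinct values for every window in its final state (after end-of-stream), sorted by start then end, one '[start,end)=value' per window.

i=0 t=4 v=5: → [4,8); WM=2
i=1 t=6 v=3: → [4,10); WM=4
i=2 t=3 v=3: → [3,10); WM=4
i=3 t=1 v=6: → [1,10); WM=4
i=4 t=7 v=8: → [1,11); WM=5
i=5 t=8 v=4: → [1,12); WM=6
i=6 t=9 v=2: → [1,13); WM=7
i=7 t=10 v=1: → [1,14); WM=8
i=8 t=5 v=6: → [1,14); WM=8
i=9 t=10 v=3: → [1,14); WM=8
i=10 t=17 v=6: → [17,21); WM=15
i=11 t=18 v=2: → [17,22); WM=16
i=12 t=19 v=6: → [17,23); WM=17
i=13 t=17 v=7: → [17,23); WM=17
i=14 t=14 v=5: → [14,23); WM=17
i=15 t=13 v=7: DROP (t<17-3); WM=17
i=16 t=20 v=7: → [14,24); WM=18
i=17 t=21 v=5: → [14,25); WM=19

[1,14)=7 [14,25)=4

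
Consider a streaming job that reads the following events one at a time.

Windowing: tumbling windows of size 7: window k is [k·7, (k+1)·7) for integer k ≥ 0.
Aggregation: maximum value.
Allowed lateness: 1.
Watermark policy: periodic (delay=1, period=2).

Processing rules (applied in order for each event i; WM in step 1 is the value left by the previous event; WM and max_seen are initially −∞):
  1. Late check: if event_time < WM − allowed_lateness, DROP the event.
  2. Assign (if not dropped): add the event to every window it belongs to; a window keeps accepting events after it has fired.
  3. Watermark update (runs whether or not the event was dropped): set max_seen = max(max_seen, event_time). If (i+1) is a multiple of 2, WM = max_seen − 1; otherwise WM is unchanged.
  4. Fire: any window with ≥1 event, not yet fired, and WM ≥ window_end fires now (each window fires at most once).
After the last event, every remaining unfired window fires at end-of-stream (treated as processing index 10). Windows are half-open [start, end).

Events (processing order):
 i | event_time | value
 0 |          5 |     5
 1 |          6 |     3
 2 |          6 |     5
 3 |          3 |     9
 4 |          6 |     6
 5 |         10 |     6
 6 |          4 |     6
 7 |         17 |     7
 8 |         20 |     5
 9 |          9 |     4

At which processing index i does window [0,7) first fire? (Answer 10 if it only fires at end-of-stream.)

i=0 t=5 v=5: → [0,7); WM=−∞
i=1 t=6 v=3: → [0,7); WM=5
i=2 t=6 v=5: → [0,7); WM=5
i=3 t=3 v=9: DROP (t<5-1); WM=5
i=4 t=6 v=6: → [0,7); WM=5
i=5 t=10 v=6: → [7,14); WM=9; [0,7) fires=6
i=6 t=4 v=6: DROP (t<9-1); WM=9
i=7 t=17 v=7: → [14,21); WM=16; [7,14) fires=6
i=8 t=20 v=5: → [14,21); WM=16
i=9 t=9 v=4: DROP (t<16-1); WM=19

5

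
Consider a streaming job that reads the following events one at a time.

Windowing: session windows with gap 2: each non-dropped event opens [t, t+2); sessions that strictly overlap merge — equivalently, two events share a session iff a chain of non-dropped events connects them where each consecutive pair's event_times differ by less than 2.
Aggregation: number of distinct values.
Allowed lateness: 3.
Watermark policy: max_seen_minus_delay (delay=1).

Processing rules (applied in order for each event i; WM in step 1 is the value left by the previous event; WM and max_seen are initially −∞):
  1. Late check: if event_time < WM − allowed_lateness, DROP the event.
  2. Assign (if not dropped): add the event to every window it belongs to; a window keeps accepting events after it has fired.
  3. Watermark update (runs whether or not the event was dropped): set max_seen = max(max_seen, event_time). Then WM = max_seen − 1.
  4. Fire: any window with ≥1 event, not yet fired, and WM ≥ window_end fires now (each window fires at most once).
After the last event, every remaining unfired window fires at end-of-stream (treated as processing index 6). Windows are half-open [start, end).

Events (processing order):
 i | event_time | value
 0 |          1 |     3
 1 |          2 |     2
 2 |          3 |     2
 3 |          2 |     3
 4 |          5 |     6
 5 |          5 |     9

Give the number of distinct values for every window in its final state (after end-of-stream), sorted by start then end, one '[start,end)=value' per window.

i=0 t=1 v=3: → [1,3); WM=0
i=1 t=2 v=2: → [1,4); WM=1
i=2 t=3 v=2: → [1,5); WM=2
i=3 t=2 v=3: → [1,5); WM=2
i=4 t=5 v=6: → [5,7); WM=4
i=5 t=5 v=9: → [5,7); WM=4

[1,5)=2 [5,7)=2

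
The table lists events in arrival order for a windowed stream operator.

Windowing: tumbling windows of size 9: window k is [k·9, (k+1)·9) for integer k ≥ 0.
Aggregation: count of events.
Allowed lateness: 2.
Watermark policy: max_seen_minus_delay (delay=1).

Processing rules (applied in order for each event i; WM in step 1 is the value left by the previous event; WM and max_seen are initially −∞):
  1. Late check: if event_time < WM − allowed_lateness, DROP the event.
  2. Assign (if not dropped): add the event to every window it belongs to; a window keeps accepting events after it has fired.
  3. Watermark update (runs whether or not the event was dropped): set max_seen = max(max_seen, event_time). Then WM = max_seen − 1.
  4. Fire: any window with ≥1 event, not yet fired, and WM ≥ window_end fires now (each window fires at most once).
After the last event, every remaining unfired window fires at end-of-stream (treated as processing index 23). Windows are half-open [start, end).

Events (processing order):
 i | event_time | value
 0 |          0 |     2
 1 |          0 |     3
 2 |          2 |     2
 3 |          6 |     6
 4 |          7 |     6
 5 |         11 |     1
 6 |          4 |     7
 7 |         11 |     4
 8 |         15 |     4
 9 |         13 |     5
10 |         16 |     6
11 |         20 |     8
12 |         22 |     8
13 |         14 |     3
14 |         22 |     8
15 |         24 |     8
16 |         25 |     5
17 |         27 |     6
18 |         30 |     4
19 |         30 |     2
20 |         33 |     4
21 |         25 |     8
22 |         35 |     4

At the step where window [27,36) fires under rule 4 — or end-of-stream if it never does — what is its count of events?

i=0 t=0 v=2: → [0,9); WM=-1
i=1 t=0 v=3: → [0,9); WM=-1
i=2 t=2 v=2: → [0,9); WM=1
i=3 t=6 v=6: → [0,9); WM=5
i=4 t=7 v=6: → [0,9); WM=6
i=5 t=11 v=1: → [9,18); WM=10; [0,9) fires=5
i=6 t=4 v=7: DROP (t<10-2); WM=10
i=7 t=11 v=4: → [9,18); WM=10
i=8 t=15 v=4: → [9,18); WM=14
i=9 t=13 v=5: → [9,18); WM=14
i=10 t=16 v=6: → [9,18); WM=15
i=11 t=20 v=8: → [18,27); WM=19; [9,18) fires=5
i=12 t=22 v=8: → [18,27); WM=21
i=13 t=14 v=3: DROP (t<21-2); WM=21
i=14 t=22 v=8: → [18,27); WM=21
i=15 t=24 v=8: → [18,27); WM=23
i=16 t=25 v=5: → [18,27); WM=24
i=17 t=27 v=6: → [27,36); WM=26
i=18 t=30 v=4: → [27,36); WM=29; [18,27) fires=5
i=19 t=30 v=2: → [27,36); WM=29
i=20 t=33 v=4: → [27,36); WM=32
i=21 t=25 v=8: DROP (t<32-2); WM=32
i=22 t=35 v=4: → [27,36); WM=34

5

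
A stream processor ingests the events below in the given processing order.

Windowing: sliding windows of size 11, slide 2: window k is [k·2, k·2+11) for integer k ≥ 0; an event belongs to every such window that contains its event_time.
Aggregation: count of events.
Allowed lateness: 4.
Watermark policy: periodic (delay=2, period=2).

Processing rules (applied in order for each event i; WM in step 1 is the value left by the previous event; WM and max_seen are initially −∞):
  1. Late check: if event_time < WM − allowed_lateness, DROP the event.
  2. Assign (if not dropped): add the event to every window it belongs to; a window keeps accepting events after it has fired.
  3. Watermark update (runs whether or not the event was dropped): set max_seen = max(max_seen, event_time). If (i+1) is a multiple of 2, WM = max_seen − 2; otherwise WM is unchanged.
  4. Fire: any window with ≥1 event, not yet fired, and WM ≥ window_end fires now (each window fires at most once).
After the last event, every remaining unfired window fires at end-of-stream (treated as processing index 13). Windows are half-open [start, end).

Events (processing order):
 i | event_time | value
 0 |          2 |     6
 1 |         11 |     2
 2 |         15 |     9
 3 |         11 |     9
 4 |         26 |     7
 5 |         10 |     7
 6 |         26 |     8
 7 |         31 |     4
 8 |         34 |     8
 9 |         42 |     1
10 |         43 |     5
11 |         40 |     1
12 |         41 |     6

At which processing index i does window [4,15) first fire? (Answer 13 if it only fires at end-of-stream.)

i=0 t=2 v=6: → [2,13),[0,11); WM=−∞
i=1 t=11 v=2: → [10,21),[8,19),[6,17),[4,15),[2,13); WM=9
i=2 t=15 v=9: → [14,25),[12,23),[10,21),[8,19),[6,17); WM=9
i=3 t=11 v=9: → [10,21),[8,19),[6,17),[4,15),[2,13); WM=13; [0,11) fires=1 [2,13) fires=3
i=4 t=26 v=7: → [26,37),[24,35),[22,33),[20,31),[18,29),[16,27); WM=13
i=5 t=10 v=7: → [10,21),[8,19),[6,17),[4,15),[2,13),[0,11); WM=24; [4,15) fires=3 [6,17) fires=4 [8,19) fires=4 [10,21) fires=4 [12,23) fires=1
i=6 t=26 v=8: → [26,37),[24,35),[22,33),[20,31),[18,29),[16,27); WM=24
i=7 t=31 v=4: → [30,41),[28,39),[26,37),[24,35),[22,33); WM=29; [14,25) fires=1 [16,27) fires=2 [18,29) fires=2
i=8 t=34 v=8: → [34,45),[32,43),[30,41),[28,39),[26,37),[24,35); WM=29
i=9 t=42 v=1: → [42,53),[40,51),[38,49),[36,47),[34,45),[32,43); WM=40; [20,31) fires=2 [22,33) fires=3 [24,35) fires=4 [26,37) fires=4 [28,39) fires=2
i=10 t=43 v=5: → [42,53),[40,51),[38,49),[36,47),[34,45); WM=40
i=11 t=40 v=1: → [40,51),[38,49),[36,47),[34,45),[32,43),[30,41); WM=41; [30,41) fires=3
i=12 t=41 v=6: → [40,51),[38,49),[36,47),[34,45),[32,43); WM=41

5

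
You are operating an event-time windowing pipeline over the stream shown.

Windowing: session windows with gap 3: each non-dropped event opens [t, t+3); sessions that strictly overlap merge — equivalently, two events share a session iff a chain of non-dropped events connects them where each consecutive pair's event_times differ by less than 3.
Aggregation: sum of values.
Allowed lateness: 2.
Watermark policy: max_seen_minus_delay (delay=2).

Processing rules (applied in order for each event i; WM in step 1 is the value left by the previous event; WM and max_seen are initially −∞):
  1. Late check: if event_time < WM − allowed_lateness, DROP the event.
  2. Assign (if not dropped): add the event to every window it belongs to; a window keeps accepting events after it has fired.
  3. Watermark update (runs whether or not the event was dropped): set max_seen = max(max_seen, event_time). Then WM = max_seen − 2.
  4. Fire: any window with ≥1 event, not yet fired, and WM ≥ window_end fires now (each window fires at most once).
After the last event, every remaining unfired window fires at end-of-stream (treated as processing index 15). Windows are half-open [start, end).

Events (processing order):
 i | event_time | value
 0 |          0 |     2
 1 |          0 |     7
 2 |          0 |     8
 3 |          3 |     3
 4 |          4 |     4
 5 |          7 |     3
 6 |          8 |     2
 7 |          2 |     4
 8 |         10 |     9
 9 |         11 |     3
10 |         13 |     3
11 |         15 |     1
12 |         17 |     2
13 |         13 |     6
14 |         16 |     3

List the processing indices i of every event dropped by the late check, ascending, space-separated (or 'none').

7

i=0 t=0 v=2: → [0,3); WM=-2
i=1 t=0 v=7: → [0,3); WM=-2
i=2 t=0 v=8: → [0,3); WM=-2
i=3 t=3 v=3: → [3,6); WM=1
i=4 t=4 v=4: → [3,7); WM=2
i=5 t=7 v=3: → [7,10); WM=5
i=6 t=8 v=2: → [7,11); WM=6
i=7 t=2 v=4: DROP (t<6-2); WM=6
i=8 t=10 v=9: → [7,13); WM=8
i=9 t=11 v=3: → [7,14); WM=9
i=10 t=13 v=3: → [7,16); WM=11
i=11 t=15 v=1: → [7,18); WM=13
i=12 t=17 v=2: → [7,20); WM=15
i=13 t=13 v=6: → [7,20); WM=15
i=14 t=16 v=3: → [7,20); WM=15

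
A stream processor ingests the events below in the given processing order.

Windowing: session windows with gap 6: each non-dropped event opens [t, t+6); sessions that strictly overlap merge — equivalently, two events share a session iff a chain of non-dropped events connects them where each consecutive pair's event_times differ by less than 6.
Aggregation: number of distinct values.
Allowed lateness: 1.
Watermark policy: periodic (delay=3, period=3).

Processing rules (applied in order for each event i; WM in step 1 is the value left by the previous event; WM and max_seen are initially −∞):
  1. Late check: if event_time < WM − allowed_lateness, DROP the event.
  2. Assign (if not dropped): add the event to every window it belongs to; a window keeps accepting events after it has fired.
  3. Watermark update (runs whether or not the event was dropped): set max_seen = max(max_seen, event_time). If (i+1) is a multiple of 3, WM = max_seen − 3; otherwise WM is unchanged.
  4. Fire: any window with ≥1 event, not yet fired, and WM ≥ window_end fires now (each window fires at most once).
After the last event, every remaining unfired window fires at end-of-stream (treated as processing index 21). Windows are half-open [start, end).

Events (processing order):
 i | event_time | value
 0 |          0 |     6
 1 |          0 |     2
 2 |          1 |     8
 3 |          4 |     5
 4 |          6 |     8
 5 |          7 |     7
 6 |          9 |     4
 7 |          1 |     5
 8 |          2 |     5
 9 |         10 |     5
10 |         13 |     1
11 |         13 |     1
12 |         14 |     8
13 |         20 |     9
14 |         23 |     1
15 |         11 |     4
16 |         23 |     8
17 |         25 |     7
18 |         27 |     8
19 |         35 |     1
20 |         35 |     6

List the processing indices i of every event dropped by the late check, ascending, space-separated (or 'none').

i=0 t=0 v=6: → [0,6); WM=−∞
i=1 t=0 v=2: → [0,6); WM=−∞
i=2 t=1 v=8: → [0,7); WM=-2
i=3 t=4 v=5: → [0,10); WM=-2
i=4 t=6 v=8: → [0,12); WM=-2
i=5 t=7 v=7: → [0,13); WM=4
i=6 t=9 v=4: → [0,15); WM=4
i=7 t=1 v=5: DROP (t<4-1); WM=4
i=8 t=2 v=5: DROP (t<4-1); WM=6
i=9 t=10 v=5: → [0,16); WM=6
i=10 t=13 v=1: → [0,19); WM=6
i=11 t=13 v=1: → [0,19); WM=10
i=12 t=14 v=8: → [0,20); WM=10
i=13 t=20 v=9: → [20,26); WM=10
i=14 t=23 v=1: → [20,29); WM=20
i=15 t=11 v=4: DROP (t<20-1); WM=20
i=16 t=23 v=8: → [20,29); WM=20
i=17 t=25 v=7: → [20,31); WM=22
i=18 t=27 v=8: → [20,33); WM=22
i=19 t=35 v=1: → [35,41); WM=22
i=20 t=35 v=6: → [35,41); WM=32

7 8 15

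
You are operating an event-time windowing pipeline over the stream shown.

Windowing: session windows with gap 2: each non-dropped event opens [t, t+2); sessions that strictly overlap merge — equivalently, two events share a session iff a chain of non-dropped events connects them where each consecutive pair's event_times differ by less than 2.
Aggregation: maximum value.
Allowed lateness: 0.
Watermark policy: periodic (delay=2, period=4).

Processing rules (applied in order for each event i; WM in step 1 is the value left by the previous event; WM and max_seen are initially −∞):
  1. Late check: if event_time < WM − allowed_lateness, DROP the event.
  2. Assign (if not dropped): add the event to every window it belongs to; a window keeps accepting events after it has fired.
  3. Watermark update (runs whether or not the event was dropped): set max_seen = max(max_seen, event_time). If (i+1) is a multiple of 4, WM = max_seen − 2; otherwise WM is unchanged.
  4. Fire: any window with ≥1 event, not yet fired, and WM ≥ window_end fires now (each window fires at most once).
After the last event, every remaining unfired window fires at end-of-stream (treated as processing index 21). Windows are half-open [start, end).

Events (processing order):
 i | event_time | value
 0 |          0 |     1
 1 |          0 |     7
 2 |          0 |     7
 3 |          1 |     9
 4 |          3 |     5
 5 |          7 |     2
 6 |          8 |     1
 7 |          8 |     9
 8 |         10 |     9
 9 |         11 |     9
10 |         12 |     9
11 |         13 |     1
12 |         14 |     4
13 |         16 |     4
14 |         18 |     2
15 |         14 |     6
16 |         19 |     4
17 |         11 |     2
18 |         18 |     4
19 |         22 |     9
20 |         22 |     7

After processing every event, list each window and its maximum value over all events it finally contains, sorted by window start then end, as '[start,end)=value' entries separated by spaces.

i=0 t=0 v=1: → [0,2); WM=−∞
i=1 t=0 v=7: → [0,2); WM=−∞
i=2 t=0 v=7: → [0,2); WM=−∞
i=3 t=1 v=9: → [0,3); WM=-1
i=4 t=3 v=5: → [3,5); WM=-1
i=5 t=7 v=2: → [7,9); WM=-1
i=6 t=8 v=1: → [7,10); WM=-1
i=7 t=8 v=9: → [7,10); WM=6
i=8 t=10 v=9: → [10,12); WM=6
i=9 t=11 v=9: → [10,13); WM=6
i=10 t=12 v=9: → [10,14); WM=6
i=11 t=13 v=1: → [10,15); WM=11
i=12 t=14 v=4: → [10,16); WM=11
i=13 t=16 v=4: → [16,18); WM=11
i=14 t=18 v=2: → [18,20); WM=11
i=15 t=14 v=6: → [10,16); WM=16
i=16 t=19 v=4: → [18,21); WM=16
i=17 t=11 v=2: DROP (t<16-0); WM=16
i=18 t=18 v=4: → [18,21); WM=16
i=19 t=22 v=9: → [22,24); WM=20
i=20 t=22 v=7: → [22,24); WM=20

[0,3)=9 [3,5)=5 [7,10)=9 [10,16)=9 [16,18)=4 [18,21)=4 [22,24)=9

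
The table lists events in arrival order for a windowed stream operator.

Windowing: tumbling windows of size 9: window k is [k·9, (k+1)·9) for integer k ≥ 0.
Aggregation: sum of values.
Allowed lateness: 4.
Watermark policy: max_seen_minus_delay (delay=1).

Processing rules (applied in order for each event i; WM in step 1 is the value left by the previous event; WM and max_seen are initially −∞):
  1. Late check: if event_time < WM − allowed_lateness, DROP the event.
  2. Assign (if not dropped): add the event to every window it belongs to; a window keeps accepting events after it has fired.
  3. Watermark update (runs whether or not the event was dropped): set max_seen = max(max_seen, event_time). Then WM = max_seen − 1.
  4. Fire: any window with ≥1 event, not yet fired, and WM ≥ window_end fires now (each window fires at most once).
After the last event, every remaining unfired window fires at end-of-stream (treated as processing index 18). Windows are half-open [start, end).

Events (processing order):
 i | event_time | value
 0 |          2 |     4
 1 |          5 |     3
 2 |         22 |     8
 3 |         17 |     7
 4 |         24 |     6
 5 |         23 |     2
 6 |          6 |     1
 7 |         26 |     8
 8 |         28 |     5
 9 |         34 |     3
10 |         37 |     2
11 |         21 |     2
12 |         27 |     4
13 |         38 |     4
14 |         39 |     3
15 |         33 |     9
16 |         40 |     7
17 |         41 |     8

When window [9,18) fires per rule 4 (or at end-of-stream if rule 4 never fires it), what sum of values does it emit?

7

i=0 t=2 v=4: → [0,9); WM=1
i=1 t=5 v=3: → [0,9); WM=4
i=2 t=22 v=8: → [18,27); WM=21; [0,9) fires=7
i=3 t=17 v=7: → [9,18); WM=21; [9,18) fires=7
i=4 t=24 v=6: → [18,27); WM=23
i=5 t=23 v=2: → [18,27); WM=23
i=6 t=6 v=1: DROP (t<23-4); WM=23
i=7 t=26 v=8: → [18,27); WM=25
i=8 t=28 v=5: → [27,36); WM=27; [18,27) fires=24
i=9 t=34 v=3: → [27,36); WM=33
i=10 t=37 v=2: → [36,45); WM=36; [27,36) fires=8
i=11 t=21 v=2: DROP (t<36-4); WM=36
i=12 t=27 v=4: DROP (t<36-4); WM=36
i=13 t=38 v=4: → [36,45); WM=37
i=14 t=39 v=3: → [36,45); WM=38
i=15 t=33 v=9: DROP (t<38-4); WM=38
i=16 t=40 v=7: → [36,45); WM=39
i=17 t=41 v=8: → [36,45); WM=40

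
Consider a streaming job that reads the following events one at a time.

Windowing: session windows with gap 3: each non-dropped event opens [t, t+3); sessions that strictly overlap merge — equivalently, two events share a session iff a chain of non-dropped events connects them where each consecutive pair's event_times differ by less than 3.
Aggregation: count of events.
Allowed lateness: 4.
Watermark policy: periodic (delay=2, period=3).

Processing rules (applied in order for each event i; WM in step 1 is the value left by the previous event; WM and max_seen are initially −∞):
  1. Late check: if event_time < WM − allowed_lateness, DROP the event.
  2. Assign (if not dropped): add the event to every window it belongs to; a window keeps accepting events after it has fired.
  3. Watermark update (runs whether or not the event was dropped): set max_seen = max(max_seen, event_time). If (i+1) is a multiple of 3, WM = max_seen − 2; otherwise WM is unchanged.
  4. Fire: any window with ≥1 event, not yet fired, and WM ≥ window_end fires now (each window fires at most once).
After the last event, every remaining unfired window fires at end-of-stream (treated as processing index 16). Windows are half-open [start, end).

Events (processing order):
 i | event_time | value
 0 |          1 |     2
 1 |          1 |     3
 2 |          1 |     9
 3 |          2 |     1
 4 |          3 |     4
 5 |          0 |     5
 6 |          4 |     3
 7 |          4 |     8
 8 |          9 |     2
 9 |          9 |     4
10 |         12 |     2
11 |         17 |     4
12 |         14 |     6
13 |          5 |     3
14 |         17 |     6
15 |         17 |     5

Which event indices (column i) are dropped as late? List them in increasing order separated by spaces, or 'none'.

i=0 t=1 v=2: → [1,4); WM=−∞
i=1 t=1 v=3: → [1,4); WM=−∞
i=2 t=1 v=9: → [1,4); WM=-1
i=3 t=2 v=1: → [1,5); WM=-1
i=4 t=3 v=4: → [1,6); WM=-1
i=5 t=0 v=5: → [0,6); WM=1
i=6 t=4 v=3: → [0,7); WM=1
i=7 t=4 v=8: → [0,7); WM=1
i=8 t=9 v=2: → [9,12); WM=7
i=9 t=9 v=4: → [9,12); WM=7
i=10 t=12 v=2: → [12,15); WM=7
i=11 t=17 v=4: → [17,20); WM=15
i=12 t=14 v=6: → [12,17); WM=15
i=13 t=5 v=3: DROP (t<15-4); WM=15
i=14 t=17 v=6: → [17,20); WM=15
i=15 t=17 v=5: → [17,20); WM=15

13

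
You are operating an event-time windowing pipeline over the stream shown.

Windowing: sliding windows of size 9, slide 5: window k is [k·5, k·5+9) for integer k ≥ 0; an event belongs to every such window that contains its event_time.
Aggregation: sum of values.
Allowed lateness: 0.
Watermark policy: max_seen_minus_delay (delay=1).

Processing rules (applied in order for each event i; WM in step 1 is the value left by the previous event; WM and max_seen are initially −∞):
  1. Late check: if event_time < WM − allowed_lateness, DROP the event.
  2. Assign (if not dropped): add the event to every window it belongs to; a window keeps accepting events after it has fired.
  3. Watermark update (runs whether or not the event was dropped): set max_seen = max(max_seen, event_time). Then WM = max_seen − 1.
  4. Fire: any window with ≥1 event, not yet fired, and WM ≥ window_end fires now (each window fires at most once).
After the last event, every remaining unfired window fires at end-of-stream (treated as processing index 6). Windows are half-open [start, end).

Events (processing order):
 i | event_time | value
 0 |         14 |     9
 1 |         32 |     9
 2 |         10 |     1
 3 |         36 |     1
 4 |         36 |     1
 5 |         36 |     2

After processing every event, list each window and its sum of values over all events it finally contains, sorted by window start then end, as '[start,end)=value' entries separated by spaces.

i=0 t=14 v=9: → [10,19); WM=13
i=1 t=32 v=9: → [30,39),[25,34); WM=31; [10,19) fires=9
i=2 t=10 v=1: DROP (t<31-0); WM=31
i=3 t=36 v=1: → [35,44),[30,39); WM=35; [25,34) fires=9
i=4 t=36 v=1: → [35,44),[30,39); WM=35
i=5 t=36 v=2: → [35,44),[30,39); WM=35

[10,19)=9 [25,34)=9 [30,39)=13 [35,44)=4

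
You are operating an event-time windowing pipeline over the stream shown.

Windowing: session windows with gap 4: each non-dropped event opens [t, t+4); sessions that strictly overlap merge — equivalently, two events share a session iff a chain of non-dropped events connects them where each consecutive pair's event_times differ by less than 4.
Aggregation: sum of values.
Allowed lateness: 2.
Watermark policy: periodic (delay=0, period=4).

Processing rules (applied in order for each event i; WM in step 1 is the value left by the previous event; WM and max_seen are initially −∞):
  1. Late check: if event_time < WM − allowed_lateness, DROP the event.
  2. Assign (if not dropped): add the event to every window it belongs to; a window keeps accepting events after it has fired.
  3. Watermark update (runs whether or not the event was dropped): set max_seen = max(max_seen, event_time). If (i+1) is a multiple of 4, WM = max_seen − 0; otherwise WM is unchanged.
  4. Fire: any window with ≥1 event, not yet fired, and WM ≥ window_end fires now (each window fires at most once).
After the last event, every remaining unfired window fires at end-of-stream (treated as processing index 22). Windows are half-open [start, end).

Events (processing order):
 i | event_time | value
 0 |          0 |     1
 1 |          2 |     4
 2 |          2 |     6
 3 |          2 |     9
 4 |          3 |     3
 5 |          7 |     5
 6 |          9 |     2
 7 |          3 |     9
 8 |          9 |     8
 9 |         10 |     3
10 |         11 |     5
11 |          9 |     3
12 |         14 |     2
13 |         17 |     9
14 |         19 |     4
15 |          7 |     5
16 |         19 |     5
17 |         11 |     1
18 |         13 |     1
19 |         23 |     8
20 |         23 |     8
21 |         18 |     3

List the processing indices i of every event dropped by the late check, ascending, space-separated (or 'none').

i=0 t=0 v=1: → [0,4); WM=−∞
i=1 t=2 v=4: → [0,6); WM=−∞
i=2 t=2 v=6: → [0,6); WM=−∞
i=3 t=2 v=9: → [0,6); WM=2
i=4 t=3 v=3: → [0,7); WM=2
i=5 t=7 v=5: → [7,11); WM=2
i=6 t=9 v=2: → [7,13); WM=2
i=7 t=3 v=9: → [0,7); WM=9
i=8 t=9 v=8: → [7,13); WM=9
i=9 t=10 v=3: → [7,14); WM=9
i=10 t=11 v=5: → [7,15); WM=9
i=11 t=9 v=3: → [7,15); WM=11
i=12 t=14 v=2: → [7,18); WM=11
i=13 t=17 v=9: → [7,21); WM=11
i=14 t=19 v=4: → [7,23); WM=11
i=15 t=7 v=5: DROP (t<11-2); WM=19
i=16 t=19 v=5: → [7,23); WM=19
i=17 t=11 v=1: DROP (t<19-2); WM=19
i=18 t=13 v=1: DROP (t<19-2); WM=19
i=19 t=23 v=8: → [23,27); WM=23
i=20 t=23 v=8: → [23,27); WM=23
i=21 t=18 v=3: DROP (t<23-2); WM=23

15 17 18 21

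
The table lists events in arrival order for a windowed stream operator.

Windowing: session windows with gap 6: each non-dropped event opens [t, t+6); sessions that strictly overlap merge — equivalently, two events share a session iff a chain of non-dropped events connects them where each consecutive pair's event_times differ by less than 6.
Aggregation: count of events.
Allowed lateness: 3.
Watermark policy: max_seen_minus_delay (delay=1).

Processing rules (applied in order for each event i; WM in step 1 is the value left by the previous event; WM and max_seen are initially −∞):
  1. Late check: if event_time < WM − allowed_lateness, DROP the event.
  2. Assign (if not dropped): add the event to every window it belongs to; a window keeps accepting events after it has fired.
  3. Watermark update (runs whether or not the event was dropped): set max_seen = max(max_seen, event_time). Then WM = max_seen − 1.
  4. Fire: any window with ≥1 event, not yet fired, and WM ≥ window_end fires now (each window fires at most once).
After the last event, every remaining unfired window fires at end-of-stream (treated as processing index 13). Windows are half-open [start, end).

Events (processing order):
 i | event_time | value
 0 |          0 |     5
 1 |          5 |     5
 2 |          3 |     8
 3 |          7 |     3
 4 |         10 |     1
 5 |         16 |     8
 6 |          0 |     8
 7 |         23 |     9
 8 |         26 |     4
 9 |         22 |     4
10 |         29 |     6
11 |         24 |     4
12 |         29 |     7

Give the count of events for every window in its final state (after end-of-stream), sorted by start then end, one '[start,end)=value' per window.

[0,16)=5 [16,22)=1 [22,35)=5

i=0 t=0 v=5: → [0,6); WM=-1
i=1 t=5 v=5: → [0,11); WM=4
i=2 t=3 v=8: → [0,11); WM=4
i=3 t=7 v=3: → [0,13); WM=6
i=4 t=10 v=1: → [0,16); WM=9
i=5 t=16 v=8: → [16,22); WM=15
i=6 t=0 v=8: DROP (t<15-3); WM=15
i=7 t=23 v=9: → [23,29); WM=22
i=8 t=26 v=4: → [23,32); WM=25
i=9 t=22 v=4: → [22,32); WM=25
i=10 t=29 v=6: → [22,35); WM=28
i=11 t=24 v=4: DROP (t<28-3); WM=28
i=12 t=29 v=7: → [22,35); WM=28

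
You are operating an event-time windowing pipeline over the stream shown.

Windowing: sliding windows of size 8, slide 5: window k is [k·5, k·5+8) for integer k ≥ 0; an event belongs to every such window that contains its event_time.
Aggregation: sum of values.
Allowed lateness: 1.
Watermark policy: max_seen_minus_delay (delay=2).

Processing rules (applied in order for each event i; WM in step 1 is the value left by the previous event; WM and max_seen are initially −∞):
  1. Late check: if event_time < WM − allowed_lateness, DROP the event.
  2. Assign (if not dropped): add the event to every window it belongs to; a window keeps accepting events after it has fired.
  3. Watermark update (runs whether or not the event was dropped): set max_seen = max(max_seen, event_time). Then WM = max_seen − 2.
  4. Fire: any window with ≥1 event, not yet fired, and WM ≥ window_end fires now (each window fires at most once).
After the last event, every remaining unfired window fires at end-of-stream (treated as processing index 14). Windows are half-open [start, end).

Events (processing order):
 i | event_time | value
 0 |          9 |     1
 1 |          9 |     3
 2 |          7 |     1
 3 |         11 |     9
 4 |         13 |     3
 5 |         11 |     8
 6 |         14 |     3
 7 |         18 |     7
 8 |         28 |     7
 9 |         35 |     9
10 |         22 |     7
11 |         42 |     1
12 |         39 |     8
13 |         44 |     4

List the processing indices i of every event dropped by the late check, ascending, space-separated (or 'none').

i=0 t=9 v=1: → [5,13); WM=7
i=1 t=9 v=3: → [5,13); WM=7
i=2 t=7 v=1: → [5,13),[0,8); WM=7
i=3 t=11 v=9: → [10,18),[5,13); WM=9; [0,8) fires=1
i=4 t=13 v=3: → [10,18); WM=11
i=5 t=11 v=8: → [10,18),[5,13); WM=11
i=6 t=14 v=3: → [10,18); WM=12
i=7 t=18 v=7: → [15,23); WM=16; [5,13) fires=22
i=8 t=28 v=7: → [25,33); WM=26; [10,18) fires=23 [15,23) fires=7
i=9 t=35 v=9: → [35,43),[30,38); WM=33; [25,33) fires=7
i=10 t=22 v=7: DROP (t<33-1); WM=33
i=11 t=42 v=1: → [40,48),[35,43); WM=40; [30,38) fires=9
i=12 t=39 v=8: → [35,43); WM=40
i=13 t=44 v=4: → [40,48); WM=42

10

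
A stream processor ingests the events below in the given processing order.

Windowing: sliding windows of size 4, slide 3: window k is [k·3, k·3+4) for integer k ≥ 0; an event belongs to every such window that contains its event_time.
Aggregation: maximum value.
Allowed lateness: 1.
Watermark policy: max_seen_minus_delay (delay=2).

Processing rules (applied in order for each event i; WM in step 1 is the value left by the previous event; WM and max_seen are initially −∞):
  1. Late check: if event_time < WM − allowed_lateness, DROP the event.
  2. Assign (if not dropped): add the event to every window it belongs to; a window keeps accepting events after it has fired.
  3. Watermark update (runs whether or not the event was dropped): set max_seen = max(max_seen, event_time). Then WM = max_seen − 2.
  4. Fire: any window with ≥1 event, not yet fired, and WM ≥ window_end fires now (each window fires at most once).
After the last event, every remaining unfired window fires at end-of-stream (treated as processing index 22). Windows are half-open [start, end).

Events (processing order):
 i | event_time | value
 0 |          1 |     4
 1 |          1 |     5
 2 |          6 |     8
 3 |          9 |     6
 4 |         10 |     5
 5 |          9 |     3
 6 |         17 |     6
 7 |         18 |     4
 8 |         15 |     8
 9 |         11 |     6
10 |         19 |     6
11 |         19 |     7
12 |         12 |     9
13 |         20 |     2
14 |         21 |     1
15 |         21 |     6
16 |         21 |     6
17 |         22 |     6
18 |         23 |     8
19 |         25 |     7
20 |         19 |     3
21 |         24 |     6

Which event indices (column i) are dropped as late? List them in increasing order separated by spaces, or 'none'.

i=0 t=1 v=4: → [0,4); WM=-1
i=1 t=1 v=5: → [0,4); WM=-1
i=2 t=6 v=8: → [6,10),[3,7); WM=4; [0,4) fires=5
i=3 t=9 v=6: → [9,13),[6,10); WM=7; [3,7) fires=8
i=4 t=10 v=5: → [9,13); WM=8
i=5 t=9 v=3: → [9,13),[6,10); WM=8
i=6 t=17 v=6: → [15,19); WM=15; [6,10) fires=8 [9,13) fires=6
i=7 t=18 v=4: → [18,22),[15,19); WM=16
i=8 t=15 v=8: → [15,19),[12,16); WM=16; [12,16) fires=8
i=9 t=11 v=6: DROP (t<16-1); WM=16
i=10 t=19 v=6: → [18,22); WM=17
i=11 t=19 v=7: → [18,22); WM=17
i=12 t=12 v=9: DROP (t<17-1); WM=17
i=13 t=20 v=2: → [18,22); WM=18
i=14 t=21 v=1: → [21,25),[18,22); WM=19; [15,19) fires=8
i=15 t=21 v=6: → [21,25),[18,22); WM=19
i=16 t=21 v=6: → [21,25),[18,22); WM=19
i=17 t=22 v=6: → [21,25); WM=20
i=18 t=23 v=8: → [21,25); WM=21
i=19 t=25 v=7: → [24,28); WM=23; [18,22) fires=7
i=20 t=19 v=3: DROP (t<23-1); WM=23
i=21 t=24 v=6: → [24,28),[21,25); WM=23

9 12 20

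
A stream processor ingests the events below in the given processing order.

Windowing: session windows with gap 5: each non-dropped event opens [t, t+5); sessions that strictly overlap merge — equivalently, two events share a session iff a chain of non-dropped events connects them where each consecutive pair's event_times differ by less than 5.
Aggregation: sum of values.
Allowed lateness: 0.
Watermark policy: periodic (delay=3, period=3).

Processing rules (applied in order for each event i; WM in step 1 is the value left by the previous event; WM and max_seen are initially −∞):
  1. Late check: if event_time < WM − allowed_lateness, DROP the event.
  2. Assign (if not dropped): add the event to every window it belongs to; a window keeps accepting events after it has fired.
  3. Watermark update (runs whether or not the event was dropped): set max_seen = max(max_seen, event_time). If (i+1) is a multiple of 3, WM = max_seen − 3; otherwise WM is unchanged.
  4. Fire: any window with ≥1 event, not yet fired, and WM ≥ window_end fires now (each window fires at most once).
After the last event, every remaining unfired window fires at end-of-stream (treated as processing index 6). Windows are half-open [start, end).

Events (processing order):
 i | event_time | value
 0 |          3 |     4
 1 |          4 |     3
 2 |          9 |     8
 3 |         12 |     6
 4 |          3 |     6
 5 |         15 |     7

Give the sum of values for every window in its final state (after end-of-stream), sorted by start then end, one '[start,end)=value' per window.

[3,9)=7 [9,20)=21

i=0 t=3 v=4: → [3,8); WM=−∞
i=1 t=4 v=3: → [3,9); WM=−∞
i=2 t=9 v=8: → [9,14); WM=6
i=3 t=12 v=6: → [9,17); WM=6
i=4 t=3 v=6: DROP (t<6-0); WM=6
i=5 t=15 v=7: → [9,20); WM=12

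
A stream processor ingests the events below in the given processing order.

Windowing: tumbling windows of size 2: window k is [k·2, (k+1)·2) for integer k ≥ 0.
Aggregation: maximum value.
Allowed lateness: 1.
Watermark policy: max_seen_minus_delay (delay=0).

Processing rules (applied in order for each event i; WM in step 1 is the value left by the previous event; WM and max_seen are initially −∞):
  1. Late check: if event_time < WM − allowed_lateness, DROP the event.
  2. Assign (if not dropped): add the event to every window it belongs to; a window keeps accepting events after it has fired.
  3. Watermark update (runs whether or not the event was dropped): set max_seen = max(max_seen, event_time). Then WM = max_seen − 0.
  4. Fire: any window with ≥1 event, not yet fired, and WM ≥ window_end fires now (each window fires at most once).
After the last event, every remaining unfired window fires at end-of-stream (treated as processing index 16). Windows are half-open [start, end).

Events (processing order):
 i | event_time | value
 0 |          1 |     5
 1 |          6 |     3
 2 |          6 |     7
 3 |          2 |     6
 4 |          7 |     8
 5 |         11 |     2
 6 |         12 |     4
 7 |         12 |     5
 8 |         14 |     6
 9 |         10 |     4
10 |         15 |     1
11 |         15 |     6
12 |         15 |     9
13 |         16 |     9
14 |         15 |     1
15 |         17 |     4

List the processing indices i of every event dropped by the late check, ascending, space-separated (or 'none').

i=0 t=1 v=5: → [0,2); WM=1
i=1 t=6 v=3: → [6,8); WM=6; [0,2) fires=5
i=2 t=6 v=7: → [6,8); WM=6
i=3 t=2 v=6: DROP (t<6-1); WM=6
i=4 t=7 v=8: → [6,8); WM=7
i=5 t=11 v=2: → [10,12); WM=11; [6,8) fires=8
i=6 t=12 v=4: → [12,14); WM=12; [10,12) fires=2
i=7 t=12 v=5: → [12,14); WM=12
i=8 t=14 v=6: → [14,16); WM=14; [12,14) fires=5
i=9 t=10 v=4: DROP (t<14-1); WM=14
i=10 t=15 v=1: → [14,16); WM=15
i=11 t=15 v=6: → [14,16); WM=15
i=12 t=15 v=9: → [14,16); WM=15
i=13 t=16 v=9: → [16,18); WM=16; [14,16) fires=9
i=14 t=15 v=1: → [14,16); WM=16
i=15 t=17 v=4: → [16,18); WM=17

3 9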